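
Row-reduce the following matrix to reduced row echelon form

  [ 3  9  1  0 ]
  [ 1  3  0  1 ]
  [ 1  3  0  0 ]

r1 ← 1/3·r1
  [ 1  3  1/3  0 ]
  [ 1  3    0  1 ]
  [ 1  3    0  0 ]
r2 ← r2 − r1
  [ 1  3   1/3  0 ]
  [ 0  0  -1/3  1 ]
  [ 1  3     0  0 ]
r3 ← r3 − r1
  [ 1  3   1/3  0 ]
  [ 0  0  -1/3  1 ]
  [ 0  0  -1/3  0 ]
r2 ← -3·r2
  [ 1  3   1/3   0 ]
  [ 0  0     1  -3 ]
  [ 0  0  -1/3   0 ]
r3 ← r3 + 1/3·r2
  [ 1  3  1/3   0 ]
  [ 0  0    1  -3 ]
  [ 0  0    0  -1 ]
r3 ← -1·r3
  [ 1  3  1/3   0 ]
  [ 0  0    1  -3 ]
  [ 0  0    0   1 ]
r2 ← r2 + 3·r3
  [ 1  3  1/3  0 ]
  [ 0  0    1  0 ]
  [ 0  0    0  1 ]
r1 ← r1 − 1/3·r2
  [ 1  3  0  0 ]
  [ 0  0  1  0 ]
  [ 0  0  0  1 ]

[[1, 3, 0, 0], [0, 0, 1, 0], [0, 0, 0, 1]]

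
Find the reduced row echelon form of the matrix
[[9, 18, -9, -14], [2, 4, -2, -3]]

[[1, 2, -1, 0], [0, 0, 0, 1]]

R1 := 1/9·R1
  [ 1  2  -1  -14/9 ]
  [ 2  4  -2     -3 ]
R2 := R2 − 2·R1
  [ 1  2  -1  -14/9 ]
  [ 0  0   0    1/9 ]
R2 := 9·R2
  [ 1  2  -1  -14/9 ]
  [ 0  0   0      1 ]
R1 := R1 + 14/9·R2
  [ 1  2  -1  0 ]
  [ 0  0   0  1 ]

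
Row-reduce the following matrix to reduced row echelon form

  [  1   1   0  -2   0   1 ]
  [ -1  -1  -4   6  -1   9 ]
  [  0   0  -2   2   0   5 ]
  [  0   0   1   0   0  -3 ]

[[1, 1, 0, 0, 0, 0], [0, 0, 1, 0, 0, -3], [0, 0, 0, 1, 0, -1/2], [0, 0, 0, 0, 1, 0]]

R2 → R2 + R1
  [ 1  1   0  -2   0   1 ]
  [ 0  0  -4   4  -1  10 ]
  [ 0  0  -2   2   0   5 ]
  [ 0  0   1   0   0  -3 ]
R2 → -1/4·R2
  [ 1  1   0  -2    0     1 ]
  [ 0  0   1  -1  1/4  -5/2 ]
  [ 0  0  -2   2    0     5 ]
  [ 0  0   1   0    0    -3 ]
R3 → R3 + 2·R2
  [ 1  1  0  -2    0     1 ]
  [ 0  0  1  -1  1/4  -5/2 ]
  [ 0  0  0   0  1/2     0 ]
  [ 0  0  1   0    0    -3 ]
R4 → R4 − R2
  [ 1  1  0  -2     0     1 ]
  [ 0  0  1  -1   1/4  -5/2 ]
  [ 0  0  0   0   1/2     0 ]
  [ 0  0  0   1  -1/4  -1/2 ]
R3 <-> R4
  [ 1  1  0  -2     0     1 ]
  [ 0  0  1  -1   1/4  -5/2 ]
  [ 0  0  0   1  -1/4  -1/2 ]
  [ 0  0  0   0   1/2     0 ]
R4 → 2·R4
  [ 1  1  0  -2     0     1 ]
  [ 0  0  1  -1   1/4  -5/2 ]
  [ 0  0  0   1  -1/4  -1/2 ]
  [ 0  0  0   0     1     0 ]
R3 → R3 + 1/4·R4
  [ 1  1  0  -2    0     1 ]
  [ 0  0  1  -1  1/4  -5/2 ]
  [ 0  0  0   1    0  -1/2 ]
  [ 0  0  0   0    1     0 ]
R2 → R2 − 1/4·R4
  [ 1  1  0  -2  0     1 ]
  [ 0  0  1  -1  0  -5/2 ]
  [ 0  0  0   1  0  -1/2 ]
  [ 0  0  0   0  1     0 ]
R2 → R2 + R3
  [ 1  1  0  -2  0     1 ]
  [ 0  0  1   0  0    -3 ]
  [ 0  0  0   1  0  -1/2 ]
  [ 0  0  0   0  1     0 ]
R1 → R1 + 2·R3
  [ 1  1  0  0  0     0 ]
  [ 0  0  1  0  0    -3 ]
  [ 0  0  0  1  0  -1/2 ]
  [ 0  0  0  0  1     0 ]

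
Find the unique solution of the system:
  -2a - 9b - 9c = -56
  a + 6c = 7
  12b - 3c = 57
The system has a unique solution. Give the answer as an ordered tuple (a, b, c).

(1, 5, 1)

Form the augmented matrix and row-reduce:
  [ -2  -9  -9  |  -56 ]
  [  1   0   6  |    7 ]
  [  0  12  -3  |   57 ]
R1 := -1/2·R1
  [ 1  9/2  9/2  |  28 ]
  [ 1    0    6  |   7 ]
  [ 0   12   -3  |  57 ]
R2 := R2 − R1
  [ 1   9/2  9/2  |   28 ]
  [ 0  -9/2  3/2  |  -21 ]
  [ 0    12   -3  |   57 ]
R2 := -2/9·R2
  [ 1  9/2   9/2  |    28 ]
  [ 0    1  -1/3  |  14/3 ]
  [ 0   12    -3  |    57 ]
R3 := R3 − 12·R2
  [ 1  9/2   9/2  |    28 ]
  [ 0    1  -1/3  |  14/3 ]
  [ 0    0     1  |     1 ]
R2 := R2 + 1/3·R3
  [ 1  9/2  9/2  |  28 ]
  [ 0    1    0  |   5 ]
  [ 0    0    1  |   1 ]
R1 := R1 − 9/2·R3
  [ 1  9/2  0  |  47/2 ]
  [ 0    1  0  |     5 ]
  [ 0    0  1  |     1 ]
R1 := R1 − 9/2·R2
  [ 1  0  0  |  1 ]
  [ 0  1  0  |  5 ]
  [ 0  0  1  |  1 ]
Reading off the last column: a = 1, b = 5, c = 1.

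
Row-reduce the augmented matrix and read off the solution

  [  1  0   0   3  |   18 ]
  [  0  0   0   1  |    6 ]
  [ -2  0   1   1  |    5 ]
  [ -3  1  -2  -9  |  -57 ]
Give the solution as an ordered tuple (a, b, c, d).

ρ3 ← ρ3 + 2·ρ1
ρ4 ← ρ4 + 3·ρ1
ρ2 ↔ ρ4
ρ3 ← ρ3 − 7·ρ4
ρ1 ← ρ1 − 3·ρ4
ρ2 ← ρ2 + 2·ρ3
Reading off the last column: a = 0, b = -5, c = -1, d = 6.

(0, -5, -1, 6)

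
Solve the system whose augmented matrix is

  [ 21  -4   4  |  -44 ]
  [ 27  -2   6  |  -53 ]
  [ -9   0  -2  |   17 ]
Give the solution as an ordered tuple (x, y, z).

(-2, 1, 1/2)

Multiply R1 by 1/21.
Subtract 27 times R1 from R2.
Add 9 times R1 to R3.
Multiply R2 by 7/22.
Add 12/7 times R2 to R3.
Multiply R3 by 11/2.
Subtract 3/11 times R3 from R2.
Subtract 4/21 times R3 from R1.
Add 4/21 times R2 to R1.
Reading off the last column: x = -2, y = 1, z = 1/2.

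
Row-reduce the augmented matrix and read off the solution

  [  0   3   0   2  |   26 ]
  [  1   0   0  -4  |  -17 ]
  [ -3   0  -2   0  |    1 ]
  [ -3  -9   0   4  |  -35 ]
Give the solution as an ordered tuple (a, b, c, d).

Swap R1 and R2.
  [  1   0   0  -4  |  -17 ]
  [  0   3   0   2  |   26 ]
  [ -3   0  -2   0  |    1 ]
  [ -3  -9   0   4  |  -35 ]
Add 3 times R1 to R3.
  [  1   0   0   -4  |  -17 ]
  [  0   3   0    2  |   26 ]
  [  0   0  -2  -12  |  -50 ]
  [ -3  -9   0    4  |  -35 ]
Add 3 times R1 to R4.
  [ 1   0   0   -4  |  -17 ]
  [ 0   3   0    2  |   26 ]
  [ 0   0  -2  -12  |  -50 ]
  [ 0  -9   0   -8  |  -86 ]
Multiply R2 by 1/3.
  [ 1   0   0   -4  |   -17 ]
  [ 0   1   0  2/3  |  26/3 ]
  [ 0   0  -2  -12  |   -50 ]
  [ 0  -9   0   -8  |   -86 ]
Add 9 times R2 to R4.
  [ 1  0   0   -4  |   -17 ]
  [ 0  1   0  2/3  |  26/3 ]
  [ 0  0  -2  -12  |   -50 ]
  [ 0  0   0   -2  |    -8 ]
Multiply R3 by -1/2.
  [ 1  0  0   -4  |   -17 ]
  [ 0  1  0  2/3  |  26/3 ]
  [ 0  0  1    6  |    25 ]
  [ 0  0  0   -2  |    -8 ]
Multiply R4 by -1/2.
  [ 1  0  0   -4  |   -17 ]
  [ 0  1  0  2/3  |  26/3 ]
  [ 0  0  1    6  |    25 ]
  [ 0  0  0    1  |     4 ]
Subtract 6 times R4 from R3.
  [ 1  0  0   -4  |   -17 ]
  [ 0  1  0  2/3  |  26/3 ]
  [ 0  0  1    0  |     1 ]
  [ 0  0  0    1  |     4 ]
Subtract 2/3 times R4 from R2.
  [ 1  0  0  -4  |  -17 ]
  [ 0  1  0   0  |    6 ]
  [ 0  0  1   0  |    1 ]
  [ 0  0  0   1  |    4 ]
Add 4 times R4 to R1.
  [ 1  0  0  0  |  -1 ]
  [ 0  1  0  0  |   6 ]
  [ 0  0  1  0  |   1 ]
  [ 0  0  0  1  |   4 ]
Reading off the last column: a = -1, b = 6, c = 1, d = 4.

(-1, 6, 1, 4)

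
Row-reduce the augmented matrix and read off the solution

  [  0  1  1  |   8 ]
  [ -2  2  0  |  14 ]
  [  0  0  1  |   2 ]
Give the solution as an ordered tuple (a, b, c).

R1 ↔ R2
  [ -2  2  0  |  14 ]
  [  0  1  1  |   8 ]
  [  0  0  1  |   2 ]
R1 -> -1/2·R1
  [ 1  -1  0  |  -7 ]
  [ 0   1  1  |   8 ]
  [ 0   0  1  |   2 ]
R2 -> R2 − R3
  [ 1  -1  0  |  -7 ]
  [ 0   1  0  |   6 ]
  [ 0   0  1  |   2 ]
R1 -> R1 + R2
  [ 1  0  0  |  -1 ]
  [ 0  1  0  |   6 ]
  [ 0  0  1  |   2 ]
Reading off the last column: a = -1, b = 6, c = 2.

(-1, 6, 2)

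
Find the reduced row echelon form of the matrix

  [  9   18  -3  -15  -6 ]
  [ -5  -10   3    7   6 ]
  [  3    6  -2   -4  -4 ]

ρ1 ← 1/9·ρ1
ρ2 ← ρ2 + 5·ρ1
ρ3 ← ρ3 − 3·ρ1
ρ2 ← 3/4·ρ2
ρ3 ← ρ3 + ρ2
ρ1 ← ρ1 + 1/3·ρ2

[[1, 2, 0, -2, 0], [0, 0, 1, -1, 2], [0, 0, 0, 0, 0]]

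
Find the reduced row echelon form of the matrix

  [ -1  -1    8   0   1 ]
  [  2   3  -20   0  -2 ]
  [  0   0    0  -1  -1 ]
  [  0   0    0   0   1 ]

[[1, 0, -4, 0, 0], [0, 1, -4, 0, 0], [0, 0, 0, 1, 0], [0, 0, 0, 0, 1]]

Multiply R1 by -1.
  [ 1  1   -8   0  -1 ]
  [ 2  3  -20   0  -2 ]
  [ 0  0    0  -1  -1 ]
  [ 0  0    0   0   1 ]
Subtract 2 times R1 from R2.
  [ 1  1  -8   0  -1 ]
  [ 0  1  -4   0   0 ]
  [ 0  0   0  -1  -1 ]
  [ 0  0   0   0   1 ]
Multiply R3 by -1.
  [ 1  1  -8  0  -1 ]
  [ 0  1  -4  0   0 ]
  [ 0  0   0  1   1 ]
  [ 0  0   0  0   1 ]
Subtract R4 from R3.
  [ 1  1  -8  0  -1 ]
  [ 0  1  -4  0   0 ]
  [ 0  0   0  1   0 ]
  [ 0  0   0  0   1 ]
Add R4 to R1.
  [ 1  1  -8  0  0 ]
  [ 0  1  -4  0  0 ]
  [ 0  0   0  1  0 ]
  [ 0  0   0  0  1 ]
Subtract R2 from R1.
  [ 1  0  -4  0  0 ]
  [ 0  1  -4  0  0 ]
  [ 0  0   0  1  0 ]
  [ 0  0   0  0  1 ]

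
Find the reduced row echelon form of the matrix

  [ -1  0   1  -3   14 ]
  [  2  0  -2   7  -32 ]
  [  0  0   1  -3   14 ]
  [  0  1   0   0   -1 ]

[[1, 0, 0, 0, 0], [0, 1, 0, 0, -1], [0, 0, 1, 0, 2], [0, 0, 0, 1, -4]]

Multiply ρ1 by -1.
Subtract 2 times ρ1 from ρ2.
Swap ρ2 and ρ4.
Add 3 times ρ4 to ρ3.
Subtract 3 times ρ4 from ρ1.
Add ρ3 to ρ1.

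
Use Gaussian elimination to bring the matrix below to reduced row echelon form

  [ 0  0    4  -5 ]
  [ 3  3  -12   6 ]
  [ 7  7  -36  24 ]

R1 <=> R2
  [ 3  3  -12   6 ]
  [ 0  0    4  -5 ]
  [ 7  7  -36  24 ]
R1 -> 1/3·R1
  [ 1  1   -4   2 ]
  [ 0  0    4  -5 ]
  [ 7  7  -36  24 ]
R3 -> R3 − 7·R1
  [ 1  1  -4   2 ]
  [ 0  0   4  -5 ]
  [ 0  0  -8  10 ]
R2 -> 1/4·R2
  [ 1  1  -4     2 ]
  [ 0  0   1  -5/4 ]
  [ 0  0  -8    10 ]
R3 -> R3 + 8·R2
  [ 1  1  -4     2 ]
  [ 0  0   1  -5/4 ]
  [ 0  0   0     0 ]
R1 -> R1 + 4·R2
  [ 1  1  0    -3 ]
  [ 0  0  1  -5/4 ]
  [ 0  0  0     0 ]

[[1, 1, 0, -3], [0, 0, 1, -5/4], [0, 0, 0, 0]]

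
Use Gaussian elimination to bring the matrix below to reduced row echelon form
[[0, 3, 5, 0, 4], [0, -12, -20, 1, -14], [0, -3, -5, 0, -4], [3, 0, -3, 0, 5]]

[[1, 0, -1, 0, 5/3], [0, 1, 5/3, 0, 4/3], [0, 0, 0, 1, 2], [0, 0, 0, 0, 0]]

R1 <=> R4
  [ 3    0   -3  0    5 ]
  [ 0  -12  -20  1  -14 ]
  [ 0   -3   -5  0   -4 ]
  [ 0    3    5  0    4 ]
R1 ← 1/3·R1
  [ 1    0   -1  0  5/3 ]
  [ 0  -12  -20  1  -14 ]
  [ 0   -3   -5  0   -4 ]
  [ 0    3    5  0    4 ]
R2 ← -1/12·R2
  [ 1   0   -1      0  5/3 ]
  [ 0   1  5/3  -1/12  7/6 ]
  [ 0  -3   -5      0   -4 ]
  [ 0   3    5      0    4 ]
R3 ← R3 + 3·R2
  [ 1  0   -1      0   5/3 ]
  [ 0  1  5/3  -1/12   7/6 ]
  [ 0  0    0   -1/4  -1/2 ]
  [ 0  3    5      0     4 ]
R4 ← R4 − 3·R2
  [ 1  0   -1      0   5/3 ]
  [ 0  1  5/3  -1/12   7/6 ]
  [ 0  0    0   -1/4  -1/2 ]
  [ 0  0    0    1/4   1/2 ]
R3 ← -4·R3
  [ 1  0   -1      0  5/3 ]
  [ 0  1  5/3  -1/12  7/6 ]
  [ 0  0    0      1    2 ]
  [ 0  0    0    1/4  1/2 ]
R4 ← R4 − 1/4·R3
  [ 1  0   -1      0  5/3 ]
  [ 0  1  5/3  -1/12  7/6 ]
  [ 0  0    0      1    2 ]
  [ 0  0    0      0    0 ]
R2 ← R2 + 1/12·R3
  [ 1  0   -1  0  5/3 ]
  [ 0  1  5/3  0  4/3 ]
  [ 0  0    0  1    2 ]
  [ 0  0    0  0    0 ]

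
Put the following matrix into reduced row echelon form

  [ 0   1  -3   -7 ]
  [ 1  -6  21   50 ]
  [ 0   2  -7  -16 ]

R1 <-> R2
R3 → R3 − 2·R2
R3 → -1·R3
R2 → R2 + 3·R3
R1 → R1 − 21·R3
R1 → R1 + 6·R2

[[1, 0, 0, 2], [0, 1, 0, -1], [0, 0, 1, 2]]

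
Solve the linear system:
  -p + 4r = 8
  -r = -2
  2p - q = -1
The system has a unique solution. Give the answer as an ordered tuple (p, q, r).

Form the augmented matrix and row-reduce:
  [ -1   0   4  |   8 ]
  [  0   0  -1  |  -2 ]
  [  2  -1   0  |  -1 ]
Multiply R1 by -1.
  [ 1   0  -4  |  -8 ]
  [ 0   0  -1  |  -2 ]
  [ 2  -1   0  |  -1 ]
Subtract 2 times R1 from R3.
  [ 1   0  -4  |  -8 ]
  [ 0   0  -1  |  -2 ]
  [ 0  -1   8  |  15 ]
Swap R2 and R3.
  [ 1   0  -4  |  -8 ]
  [ 0  -1   8  |  15 ]
  [ 0   0  -1  |  -2 ]
Multiply R2 by -1.
  [ 1  0  -4  |   -8 ]
  [ 0  1  -8  |  -15 ]
  [ 0  0  -1  |   -2 ]
Multiply R3 by -1.
  [ 1  0  -4  |   -8 ]
  [ 0  1  -8  |  -15 ]
  [ 0  0   1  |    2 ]
Add 8 times R3 to R2.
  [ 1  0  -4  |  -8 ]
  [ 0  1   0  |   1 ]
  [ 0  0   1  |   2 ]
Add 4 times R3 to R1.
  [ 1  0  0  |  0 ]
  [ 0  1  0  |  1 ]
  [ 0  0  1  |  2 ]
Reading off the last column: p = 0, q = 1, r = 2.

(0, 1, 2)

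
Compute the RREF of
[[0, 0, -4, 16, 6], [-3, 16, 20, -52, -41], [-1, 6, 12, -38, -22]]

Swap R1 and R2.
  [ -3  16  20  -52  -41 ]
  [  0   0  -4   16    6 ]
  [ -1   6  12  -38  -22 ]
Multiply R1 by -1/3.
  [  1  -16/3  -20/3  52/3  41/3 ]
  [  0      0     -4    16     6 ]
  [ -1      6     12   -38   -22 ]
Add R1 to R3.
  [ 1  -16/3  -20/3   52/3   41/3 ]
  [ 0      0     -4     16      6 ]
  [ 0    2/3   16/3  -62/3  -25/3 ]
Swap R2 and R3.
  [ 1  -16/3  -20/3   52/3   41/3 ]
  [ 0    2/3   16/3  -62/3  -25/3 ]
  [ 0      0     -4     16      6 ]
Multiply R2 by 3/2.
  [ 1  -16/3  -20/3  52/3   41/3 ]
  [ 0      1      8   -31  -25/2 ]
  [ 0      0     -4    16      6 ]
Multiply R3 by -1/4.
  [ 1  -16/3  -20/3  52/3   41/3 ]
  [ 0      1      8   -31  -25/2 ]
  [ 0      0      1    -4   -3/2 ]
Subtract 8 times R3 from R2.
  [ 1  -16/3  -20/3  52/3  41/3 ]
  [ 0      1      0     1  -1/2 ]
  [ 0      0      1    -4  -3/2 ]
Add 20/3 times R3 to R1.
  [ 1  -16/3  0  -28/3  11/3 ]
  [ 0      1  0      1  -1/2 ]
  [ 0      0  1     -4  -3/2 ]
Add 16/3 times R2 to R1.
  [ 1  0  0  -4     1 ]
  [ 0  1  0   1  -1/2 ]
  [ 0  0  1  -4  -3/2 ]

[[1, 0, 0, -4, 1], [0, 1, 0, 1, -1/2], [0, 0, 1, -4, -3/2]]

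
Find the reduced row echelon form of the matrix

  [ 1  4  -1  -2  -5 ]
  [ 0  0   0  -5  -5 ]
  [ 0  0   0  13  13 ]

[[1, 4, -1, 0, -3], [0, 0, 0, 1, 1], [0, 0, 0, 0, 0]]

Multiply R2 by -1/5.
  [ 1  4  -1  -2  -5 ]
  [ 0  0   0   1   1 ]
  [ 0  0   0  13  13 ]
Subtract 13 times R2 from R3.
  [ 1  4  -1  -2  -5 ]
  [ 0  0   0   1   1 ]
  [ 0  0   0   0   0 ]
Add 2 times R2 to R1.
  [ 1  4  -1  0  -3 ]
  [ 0  0   0  1   1 ]
  [ 0  0   0  0   0 ]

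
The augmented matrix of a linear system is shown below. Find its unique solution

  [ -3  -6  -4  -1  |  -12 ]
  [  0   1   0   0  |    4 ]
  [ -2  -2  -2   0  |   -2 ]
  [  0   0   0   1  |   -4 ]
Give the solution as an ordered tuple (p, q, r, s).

(-4, 4, 1, -4)

R1 := -1/3·R1
  [  1   2  4/3  1/3  |   4 ]
  [  0   1    0    0  |   4 ]
  [ -2  -2   -2    0  |  -2 ]
  [  0   0    0    1  |  -4 ]
R3 := R3 + 2·R1
  [ 1  2  4/3  1/3  |   4 ]
  [ 0  1    0    0  |   4 ]
  [ 0  2  2/3  2/3  |   6 ]
  [ 0  0    0    1  |  -4 ]
R3 := R3 − 2·R2
  [ 1  2  4/3  1/3  |   4 ]
  [ 0  1    0    0  |   4 ]
  [ 0  0  2/3  2/3  |  -2 ]
  [ 0  0    0    1  |  -4 ]
R3 := 3/2·R3
  [ 1  2  4/3  1/3  |   4 ]
  [ 0  1    0    0  |   4 ]
  [ 0  0    1    1  |  -3 ]
  [ 0  0    0    1  |  -4 ]
R3 := R3 − R4
  [ 1  2  4/3  1/3  |   4 ]
  [ 0  1    0    0  |   4 ]
  [ 0  0    1    0  |   1 ]
  [ 0  0    0    1  |  -4 ]
R1 := R1 − 1/3·R4
  [ 1  2  4/3  0  |  16/3 ]
  [ 0  1    0  0  |     4 ]
  [ 0  0    1  0  |     1 ]
  [ 0  0    0  1  |    -4 ]
R1 := R1 − 4/3·R3
  [ 1  2  0  0  |   4 ]
  [ 0  1  0  0  |   4 ]
  [ 0  0  1  0  |   1 ]
  [ 0  0  0  1  |  -4 ]
R1 := R1 − 2·R2
  [ 1  0  0  0  |  -4 ]
  [ 0  1  0  0  |   4 ]
  [ 0  0  1  0  |   1 ]
  [ 0  0  0  1  |  -4 ]
Reading off the last column: p = -4, q = 4, r = 1, s = -4.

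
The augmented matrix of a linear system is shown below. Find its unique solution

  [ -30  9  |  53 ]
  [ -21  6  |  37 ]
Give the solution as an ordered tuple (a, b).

(-5/3, 1/3)

R1 := -1/30·R1
  [   1  -3/10  |  -53/30 ]
  [ -21      6  |      37 ]
R2 := R2 + 21·R1
  [ 1  -3/10  |  -53/30 ]
  [ 0  -3/10  |   -1/10 ]
R2 := -10/3·R2
  [ 1  -3/10  |  -53/30 ]
  [ 0      1  |     1/3 ]
R1 := R1 + 3/10·R2
  [ 1  0  |  -5/3 ]
  [ 0  1  |   1/3 ]
Reading off the last column: a = -5/3, b = 1/3.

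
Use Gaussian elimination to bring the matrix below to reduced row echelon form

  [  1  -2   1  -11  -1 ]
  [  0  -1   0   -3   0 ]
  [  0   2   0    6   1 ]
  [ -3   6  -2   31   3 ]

[[1, 0, 0, -3, 0], [0, 1, 0, 3, 0], [0, 0, 1, -2, 0], [0, 0, 0, 0, 1]]

ρ4 ← ρ4 + 3·ρ1
ρ2 ← -1·ρ2
ρ3 ← ρ3 − 2·ρ2
ρ3 ↔ ρ4
ρ1 ← ρ1 + ρ4
ρ1 ← ρ1 − ρ3
ρ1 ← ρ1 + 2·ρ2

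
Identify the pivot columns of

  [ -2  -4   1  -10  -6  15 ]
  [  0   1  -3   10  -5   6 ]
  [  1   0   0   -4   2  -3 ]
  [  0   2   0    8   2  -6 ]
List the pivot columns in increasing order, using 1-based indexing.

R1 := -1/2·R1
R3 := R3 − R1
R3 := R3 + 2·R2
R4 := R4 − 2·R2
R3 := -2/11·R3
R4 := R4 − 6·R3
R2 := R2 + 3·R3
R1 := R1 + 1/2·R3
R1 := R1 − 2·R2
Pivot columns are the columns containing a leading 1.

1, 2, 3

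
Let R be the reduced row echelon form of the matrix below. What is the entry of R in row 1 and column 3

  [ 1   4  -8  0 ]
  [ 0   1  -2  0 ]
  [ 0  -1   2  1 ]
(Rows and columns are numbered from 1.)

Add R2 to R3.
  [ 1  4  -8  0 ]
  [ 0  1  -2  0 ]
  [ 0  0   0  1 ]
Subtract 4 times R2 from R1.
  [ 1  0   0  0 ]
  [ 0  1  -2  0 ]
  [ 0  0   0  1 ]

0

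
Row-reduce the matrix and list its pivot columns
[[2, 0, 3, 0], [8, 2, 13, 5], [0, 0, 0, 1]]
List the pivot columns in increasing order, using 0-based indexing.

0, 1, 3

Multiply R1 by 1/2.
  [ 1  0  3/2  0 ]
  [ 8  2   13  5 ]
  [ 0  0    0  1 ]
Subtract 8 times R1 from R2.
  [ 1  0  3/2  0 ]
  [ 0  2    1  5 ]
  [ 0  0    0  1 ]
Multiply R2 by 1/2.
  [ 1  0  3/2    0 ]
  [ 0  1  1/2  5/2 ]
  [ 0  0    0    1 ]
Subtract 5/2 times R3 from R2.
  [ 1  0  3/2  0 ]
  [ 0  1  1/2  0 ]
  [ 0  0    0  1 ]
Pivot columns are the columns containing a leading 1.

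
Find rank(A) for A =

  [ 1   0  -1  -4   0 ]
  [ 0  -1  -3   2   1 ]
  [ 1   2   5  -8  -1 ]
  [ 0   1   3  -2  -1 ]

rank = 3

R3 := R3 − R1
  [ 1   0  -1  -4   0 ]
  [ 0  -1  -3   2   1 ]
  [ 0   2   6  -4  -1 ]
  [ 0   1   3  -2  -1 ]
R2 := -1·R2
  [ 1  0  -1  -4   0 ]
  [ 0  1   3  -2  -1 ]
  [ 0  2   6  -4  -1 ]
  [ 0  1   3  -2  -1 ]
R3 := R3 − 2·R2
  [ 1  0  -1  -4   0 ]
  [ 0  1   3  -2  -1 ]
  [ 0  0   0   0   1 ]
  [ 0  1   3  -2  -1 ]
R4 := R4 − R2
  [ 1  0  -1  -4   0 ]
  [ 0  1   3  -2  -1 ]
  [ 0  0   0   0   1 ]
  [ 0  0   0   0   0 ]
R2 := R2 + R3
  [ 1  0  -1  -4  0 ]
  [ 0  1   3  -2  0 ]
  [ 0  0   0   0  1 ]
  [ 0  0   0   0  0 ]
The reduced form has 3 nonzero rows.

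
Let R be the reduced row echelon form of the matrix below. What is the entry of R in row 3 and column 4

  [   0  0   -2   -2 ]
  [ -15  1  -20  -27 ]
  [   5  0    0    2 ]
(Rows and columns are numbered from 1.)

R1 <=> R2
  [ -15  1  -20  -27 ]
  [   0  0   -2   -2 ]
  [   5  0    0    2 ]
R1 → -1/15·R1
  [ 1  -1/15  4/3  9/5 ]
  [ 0      0   -2   -2 ]
  [ 5      0    0    2 ]
R3 → R3 − 5·R1
  [ 1  -1/15    4/3  9/5 ]
  [ 0      0     -2   -2 ]
  [ 0    1/3  -20/3   -7 ]
R2 <=> R3
  [ 1  -1/15    4/3  9/5 ]
  [ 0    1/3  -20/3   -7 ]
  [ 0      0     -2   -2 ]
R2 → 3·R2
  [ 1  -1/15  4/3  9/5 ]
  [ 0      1  -20  -21 ]
  [ 0      0   -2   -2 ]
R3 → -1/2·R3
  [ 1  -1/15  4/3  9/5 ]
  [ 0      1  -20  -21 ]
  [ 0      0    1    1 ]
R2 → R2 + 20·R3
  [ 1  -1/15  4/3  9/5 ]
  [ 0      1    0   -1 ]
  [ 0      0    1    1 ]
R1 → R1 − 4/3·R3
  [ 1  -1/15  0  7/15 ]
  [ 0      1  0    -1 ]
  [ 0      0  1     1 ]
R1 → R1 + 1/15·R2
  [ 1  0  0  2/5 ]
  [ 0  1  0   -1 ]
  [ 0  0  1    1 ]

1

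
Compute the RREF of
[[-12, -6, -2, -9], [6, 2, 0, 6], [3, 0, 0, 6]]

R1 -> -1/12·R1
  [ 1  1/2  1/6  3/4 ]
  [ 6    2    0    6 ]
  [ 3    0    0    6 ]
R2 -> R2 − 6·R1
  [ 1  1/2  1/6  3/4 ]
  [ 0   -1   -1  3/2 ]
  [ 3    0    0    6 ]
R3 -> R3 − 3·R1
  [ 1   1/2   1/6   3/4 ]
  [ 0    -1    -1   3/2 ]
  [ 0  -3/2  -1/2  15/4 ]
R2 -> -1·R2
  [ 1   1/2   1/6   3/4 ]
  [ 0     1     1  -3/2 ]
  [ 0  -3/2  -1/2  15/4 ]
R3 -> R3 + 3/2·R2
  [ 1  1/2  1/6   3/4 ]
  [ 0    1    1  -3/2 ]
  [ 0    0    1   3/2 ]
R2 -> R2 − R3
  [ 1  1/2  1/6  3/4 ]
  [ 0    1    0   -3 ]
  [ 0    0    1  3/2 ]
R1 -> R1 − 1/6·R3
  [ 1  1/2  0  1/2 ]
  [ 0    1  0   -3 ]
  [ 0    0  1  3/2 ]
R1 -> R1 − 1/2·R2
  [ 1  0  0    2 ]
  [ 0  1  0   -3 ]
  [ 0  0  1  3/2 ]

[[1, 0, 0, 2], [0, 1, 0, -3], [0, 0, 1, 3/2]]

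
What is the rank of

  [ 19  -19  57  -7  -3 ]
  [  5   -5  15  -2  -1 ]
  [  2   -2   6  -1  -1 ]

r1 → 1/19·r1
r2 → r2 − 5·r1
r3 → r3 − 2·r1
r2 → -19/3·r2
r3 → r3 + 5/19·r2
r3 → -3·r3
r2 → r2 − 4/3·r3
r1 → r1 + 3/19·r3
r1 → r1 + 7/19·r2
The reduced form has 3 nonzero rows.

rank = 3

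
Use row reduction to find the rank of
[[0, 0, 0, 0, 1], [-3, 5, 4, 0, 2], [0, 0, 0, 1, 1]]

rank = 3

R1 ↔ R2
  [ -3  5  4  0  2 ]
  [  0  0  0  0  1 ]
  [  0  0  0  1  1 ]
R1 ← -1/3·R1
  [ 1  -5/3  -4/3  0  -2/3 ]
  [ 0     0     0  0     1 ]
  [ 0     0     0  1     1 ]
R2 ↔ R3
  [ 1  -5/3  -4/3  0  -2/3 ]
  [ 0     0     0  1     1 ]
  [ 0     0     0  0     1 ]
R2 ← R2 − R3
  [ 1  -5/3  -4/3  0  -2/3 ]
  [ 0     0     0  1     0 ]
  [ 0     0     0  0     1 ]
R1 ← R1 + 2/3·R3
  [ 1  -5/3  -4/3  0  0 ]
  [ 0     0     0  1  0 ]
  [ 0     0     0  0  1 ]
The reduced form has 3 nonzero rows.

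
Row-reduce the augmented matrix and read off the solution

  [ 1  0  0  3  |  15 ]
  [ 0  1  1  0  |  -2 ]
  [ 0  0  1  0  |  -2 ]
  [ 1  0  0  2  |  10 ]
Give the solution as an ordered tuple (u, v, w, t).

R4 := R4 − R1
  [ 1  0  0   3  |  15 ]
  [ 0  1  1   0  |  -2 ]
  [ 0  0  1   0  |  -2 ]
  [ 0  0  0  -1  |  -5 ]
R4 := -1·R4
  [ 1  0  0  3  |  15 ]
  [ 0  1  1  0  |  -2 ]
  [ 0  0  1  0  |  -2 ]
  [ 0  0  0  1  |   5 ]
R1 := R1 − 3·R4
  [ 1  0  0  0  |   0 ]
  [ 0  1  1  0  |  -2 ]
  [ 0  0  1  0  |  -2 ]
  [ 0  0  0  1  |   5 ]
R2 := R2 − R3
  [ 1  0  0  0  |   0 ]
  [ 0  1  0  0  |   0 ]
  [ 0  0  1  0  |  -2 ]
  [ 0  0  0  1  |   5 ]
Reading off the last column: u = 0, v = 0, w = -2, t = 5.

(0, 0, -2, 5)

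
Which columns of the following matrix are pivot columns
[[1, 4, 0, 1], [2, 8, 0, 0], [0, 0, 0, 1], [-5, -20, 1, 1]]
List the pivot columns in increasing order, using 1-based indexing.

Subtract 2 times ρ1 from ρ2.
Add 5 times ρ1 to ρ4.
Swap ρ2 and ρ4.
Add 2 times ρ3 to ρ4.
Subtract 6 times ρ3 from ρ2.
Subtract ρ3 from ρ1.
Pivot columns are the columns containing a leading 1.

1, 3, 4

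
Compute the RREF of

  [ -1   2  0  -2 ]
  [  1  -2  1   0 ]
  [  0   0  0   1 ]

R1 -> -1·R1
  [ 1  -2  0  2 ]
  [ 1  -2  1  0 ]
  [ 0   0  0  1 ]
R2 -> R2 − R1
  [ 1  -2  0   2 ]
  [ 0   0  1  -2 ]
  [ 0   0  0   1 ]
R2 -> R2 + 2·R3
  [ 1  -2  0  2 ]
  [ 0   0  1  0 ]
  [ 0   0  0  1 ]
R1 -> R1 − 2·R3
  [ 1  -2  0  0 ]
  [ 0   0  1  0 ]
  [ 0   0  0  1 ]

[[1, -2, 0, 0], [0, 0, 1, 0], [0, 0, 0, 1]]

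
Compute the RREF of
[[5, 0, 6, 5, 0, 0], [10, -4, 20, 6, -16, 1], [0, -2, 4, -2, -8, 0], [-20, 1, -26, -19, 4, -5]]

[[1, 0, 6/5, 1, 0, 0], [0, 1, -2, 1, 4, 0], [0, 0, 0, 0, 0, 1], [0, 0, 0, 0, 0, 0]]

R1 -> 1/5·R1
  [   1   0  6/5    1    0   0 ]
  [  10  -4   20    6  -16   1 ]
  [   0  -2    4   -2   -8   0 ]
  [ -20   1  -26  -19    4  -5 ]
R2 -> R2 − 10·R1
  [   1   0  6/5    1    0   0 ]
  [   0  -4    8   -4  -16   1 ]
  [   0  -2    4   -2   -8   0 ]
  [ -20   1  -26  -19    4  -5 ]
R4 -> R4 + 20·R1
  [ 1   0  6/5   1    0   0 ]
  [ 0  -4    8  -4  -16   1 ]
  [ 0  -2    4  -2   -8   0 ]
  [ 0   1   -2   1    4  -5 ]
R2 -> -1/4·R2
  [ 1   0  6/5   1   0     0 ]
  [ 0   1   -2   1   4  -1/4 ]
  [ 0  -2    4  -2  -8     0 ]
  [ 0   1   -2   1   4    -5 ]
R3 -> R3 + 2·R2
  [ 1  0  6/5  1  0     0 ]
  [ 0  1   -2  1  4  -1/4 ]
  [ 0  0    0  0  0  -1/2 ]
  [ 0  1   -2  1  4    -5 ]
R4 -> R4 − R2
  [ 1  0  6/5  1  0      0 ]
  [ 0  1   -2  1  4   -1/4 ]
  [ 0  0    0  0  0   -1/2 ]
  [ 0  0    0  0  0  -19/4 ]
R3 -> -2·R3
  [ 1  0  6/5  1  0      0 ]
  [ 0  1   -2  1  4   -1/4 ]
  [ 0  0    0  0  0      1 ]
  [ 0  0    0  0  0  -19/4 ]
R4 -> R4 + 19/4·R3
  [ 1  0  6/5  1  0     0 ]
  [ 0  1   -2  1  4  -1/4 ]
  [ 0  0    0  0  0     1 ]
  [ 0  0    0  0  0     0 ]
R2 -> R2 + 1/4·R3
  [ 1  0  6/5  1  0  0 ]
  [ 0  1   -2  1  4  0 ]
  [ 0  0    0  0  0  1 ]
  [ 0  0    0  0  0  0 ]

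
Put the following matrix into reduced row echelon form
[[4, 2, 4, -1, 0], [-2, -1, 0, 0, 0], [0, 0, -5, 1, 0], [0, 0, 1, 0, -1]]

[[1, 1/2, 0, 0, 0], [0, 0, 1, 0, 0], [0, 0, 0, 1, 0], [0, 0, 0, 0, 1]]

r1 -> 1/4·r1
r2 -> r2 + 2·r1
r2 -> 1/2·r2
r3 -> r3 + 5·r2
r4 -> r4 − r2
r3 -> -4·r3
r4 -> r4 − 1/4·r3
r4 -> -1·r4
r2 -> r2 + 1/4·r3
r1 -> r1 + 1/4·r3
r1 -> r1 − r2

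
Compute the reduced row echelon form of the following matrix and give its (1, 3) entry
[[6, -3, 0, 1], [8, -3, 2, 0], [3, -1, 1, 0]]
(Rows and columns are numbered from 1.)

Multiply ρ1 by 1/6.
  [ 1  -1/2  0  1/6 ]
  [ 8    -3  2    0 ]
  [ 3    -1  1    0 ]
Subtract 8 times ρ1 from ρ2.
  [ 1  -1/2  0   1/6 ]
  [ 0     1  2  -4/3 ]
  [ 3    -1  1     0 ]
Subtract 3 times ρ1 from ρ3.
  [ 1  -1/2  0   1/6 ]
  [ 0     1  2  -4/3 ]
  [ 0   1/2  1  -1/2 ]
Subtract 1/2 times ρ2 from ρ3.
  [ 1  -1/2  0   1/6 ]
  [ 0     1  2  -4/3 ]
  [ 0     0  0   1/6 ]
Multiply ρ3 by 6.
  [ 1  -1/2  0   1/6 ]
  [ 0     1  2  -4/3 ]
  [ 0     0  0     1 ]
Add 4/3 times ρ3 to ρ2.
  [ 1  -1/2  0  1/6 ]
  [ 0     1  2    0 ]
  [ 0     0  0    1 ]
Subtract 1/6 times ρ3 from ρ1.
  [ 1  -1/2  0  0 ]
  [ 0     1  2  0 ]
  [ 0     0  0  1 ]
Add 1/2 times ρ2 to ρ1.
  [ 1  0  1  0 ]
  [ 0  1  2  0 ]
  [ 0  0  0  1 ]

1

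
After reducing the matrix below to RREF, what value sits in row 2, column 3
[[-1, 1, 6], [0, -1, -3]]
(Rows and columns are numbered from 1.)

R1 := -1·R1
  [ 1  -1  -6 ]
  [ 0  -1  -3 ]
R2 := -1·R2
  [ 1  -1  -6 ]
  [ 0   1   3 ]
R1 := R1 + R2
  [ 1  0  -3 ]
  [ 0  1   3 ]

3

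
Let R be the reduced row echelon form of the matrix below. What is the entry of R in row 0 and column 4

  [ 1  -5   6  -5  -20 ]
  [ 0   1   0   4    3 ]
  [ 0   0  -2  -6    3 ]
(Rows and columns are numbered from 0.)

4

ρ3 → -1/2·ρ3
ρ1 → ρ1 − 6·ρ3
ρ1 → ρ1 + 5·ρ2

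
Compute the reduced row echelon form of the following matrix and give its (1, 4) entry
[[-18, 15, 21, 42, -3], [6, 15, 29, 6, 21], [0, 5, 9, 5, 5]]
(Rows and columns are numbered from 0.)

R1 := -1/18·R1
  [ 1  -5/6  -7/6  -7/3  1/6 ]
  [ 6    15    29     6   21 ]
  [ 0     5     9     5    5 ]
R2 := R2 − 6·R1
  [ 1  -5/6  -7/6  -7/3  1/6 ]
  [ 0    20    36    20   20 ]
  [ 0     5     9     5    5 ]
R2 := 1/20·R2
  [ 1  -5/6  -7/6  -7/3  1/6 ]
  [ 0     1   9/5     1    1 ]
  [ 0     5     9     5    5 ]
R3 := R3 − 5·R2
  [ 1  -5/6  -7/6  -7/3  1/6 ]
  [ 0     1   9/5     1    1 ]
  [ 0     0     0     0    0 ]
R1 := R1 + 5/6·R2
  [ 1  0  1/3  -3/2  1 ]
  [ 0  1  9/5     1  1 ]
  [ 0  0    0     0  0 ]

1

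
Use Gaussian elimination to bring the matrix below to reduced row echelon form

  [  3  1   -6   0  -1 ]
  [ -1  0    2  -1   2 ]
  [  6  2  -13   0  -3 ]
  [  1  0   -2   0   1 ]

Multiply r1 by 1/3.
Add r1 to r2.
Subtract 6 times r1 from r3.
Subtract r1 from r4.
Multiply r2 by 3.
Add 1/3 times r2 to r4.
Multiply r3 by -1.
Multiply r4 by -1.
Add 3 times r4 to r2.
Add 2 times r3 to r1.
Subtract 1/3 times r2 from r1.

[[1, 0, 0, 0, 3], [0, 1, 0, 0, -4], [0, 0, 1, 0, 1], [0, 0, 0, 1, -3]]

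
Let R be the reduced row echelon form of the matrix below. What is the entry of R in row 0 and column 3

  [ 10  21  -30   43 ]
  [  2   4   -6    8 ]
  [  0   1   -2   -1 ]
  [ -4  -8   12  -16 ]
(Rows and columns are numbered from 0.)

4

ρ1 → 1/10·ρ1
  [  1  21/10  -3  43/10 ]
  [  2      4  -6      8 ]
  [  0      1  -2     -1 ]
  [ -4     -8  12    -16 ]
ρ2 → ρ2 − 2·ρ1
  [  1  21/10  -3  43/10 ]
  [  0   -1/5   0   -3/5 ]
  [  0      1  -2     -1 ]
  [ -4     -8  12    -16 ]
ρ4 → ρ4 + 4·ρ1
  [ 1  21/10  -3  43/10 ]
  [ 0   -1/5   0   -3/5 ]
  [ 0      1  -2     -1 ]
  [ 0    2/5   0    6/5 ]
ρ2 → -5·ρ2
  [ 1  21/10  -3  43/10 ]
  [ 0      1   0      3 ]
  [ 0      1  -2     -1 ]
  [ 0    2/5   0    6/5 ]
ρ3 → ρ3 − ρ2
  [ 1  21/10  -3  43/10 ]
  [ 0      1   0      3 ]
  [ 0      0  -2     -4 ]
  [ 0    2/5   0    6/5 ]
ρ4 → ρ4 − 2/5·ρ2
  [ 1  21/10  -3  43/10 ]
  [ 0      1   0      3 ]
  [ 0      0  -2     -4 ]
  [ 0      0   0      0 ]
ρ3 → -1/2·ρ3
  [ 1  21/10  -3  43/10 ]
  [ 0      1   0      3 ]
  [ 0      0   1      2 ]
  [ 0      0   0      0 ]
ρ1 → ρ1 + 3·ρ3
  [ 1  21/10  0  103/10 ]
  [ 0      1  0       3 ]
  [ 0      0  1       2 ]
  [ 0      0  0       0 ]
ρ1 → ρ1 − 21/10·ρ2
  [ 1  0  0  4 ]
  [ 0  1  0  3 ]
  [ 0  0  1  2 ]
  [ 0  0  0  0 ]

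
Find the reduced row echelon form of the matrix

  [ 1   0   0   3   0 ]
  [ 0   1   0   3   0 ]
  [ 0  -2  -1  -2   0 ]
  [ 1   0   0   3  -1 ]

Subtract r1 from r4.
Add 2 times r2 to r3.
Multiply r3 by -1.
Multiply r4 by -1.

[[1, 0, 0, 3, 0], [0, 1, 0, 3, 0], [0, 0, 1, -4, 0], [0, 0, 0, 0, 1]]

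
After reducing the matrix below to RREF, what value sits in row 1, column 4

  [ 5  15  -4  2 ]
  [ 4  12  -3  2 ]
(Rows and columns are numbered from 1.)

2

r1 -> 1/5·r1
  [ 1   3  -4/5  2/5 ]
  [ 4  12    -3    2 ]
r2 -> r2 − 4·r1
  [ 1  3  -4/5  2/5 ]
  [ 0  0   1/5  2/5 ]
r2 -> 5·r2
  [ 1  3  -4/5  2/5 ]
  [ 0  0     1    2 ]
r1 -> r1 + 4/5·r2
  [ 1  3  0  2 ]
  [ 0  0  1  2 ]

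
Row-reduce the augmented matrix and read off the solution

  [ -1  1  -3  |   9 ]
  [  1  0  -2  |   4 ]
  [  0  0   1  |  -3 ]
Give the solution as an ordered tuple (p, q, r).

R1 ← -1·R1
  [ 1  -1   3  |  -9 ]
  [ 1   0  -2  |   4 ]
  [ 0   0   1  |  -3 ]
R2 ← R2 − R1
  [ 1  -1   3  |  -9 ]
  [ 0   1  -5  |  13 ]
  [ 0   0   1  |  -3 ]
R2 ← R2 + 5·R3
  [ 1  -1  3  |  -9 ]
  [ 0   1  0  |  -2 ]
  [ 0   0  1  |  -3 ]
R1 ← R1 − 3·R3
  [ 1  -1  0  |   0 ]
  [ 0   1  0  |  -2 ]
  [ 0   0  1  |  -3 ]
R1 ← R1 + R2
  [ 1  0  0  |  -2 ]
  [ 0  1  0  |  -2 ]
  [ 0  0  1  |  -3 ]
Reading off the last column: p = -2, q = -2, r = -3.

(-2, -2, -3)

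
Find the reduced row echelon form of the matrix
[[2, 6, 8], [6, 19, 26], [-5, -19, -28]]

[[1, 0, -2], [0, 1, 2], [0, 0, 0]]

R1 → 1/2·R1
  [  1    3    4 ]
  [  6   19   26 ]
  [ -5  -19  -28 ]
R2 → R2 − 6·R1
  [  1    3    4 ]
  [  0    1    2 ]
  [ -5  -19  -28 ]
R3 → R3 + 5·R1
  [ 1   3   4 ]
  [ 0   1   2 ]
  [ 0  -4  -8 ]
R3 → R3 + 4·R2
  [ 1  3  4 ]
  [ 0  1  2 ]
  [ 0  0  0 ]
R1 → R1 − 3·R2
  [ 1  0  -2 ]
  [ 0  1   2 ]
  [ 0  0   0 ]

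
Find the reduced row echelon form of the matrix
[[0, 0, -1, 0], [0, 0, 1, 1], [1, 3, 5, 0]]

[[1, 3, 0, 0], [0, 0, 1, 0], [0, 0, 0, 1]]

R1 <-> R3
  [ 1  3   5  0 ]
  [ 0  0   1  1 ]
  [ 0  0  -1  0 ]
R3 ← R3 + R2
  [ 1  3  5  0 ]
  [ 0  0  1  1 ]
  [ 0  0  0  1 ]
R2 ← R2 − R3
  [ 1  3  5  0 ]
  [ 0  0  1  0 ]
  [ 0  0  0  1 ]
R1 ← R1 − 5·R2
  [ 1  3  0  0 ]
  [ 0  0  1  0 ]
  [ 0  0  0  1 ]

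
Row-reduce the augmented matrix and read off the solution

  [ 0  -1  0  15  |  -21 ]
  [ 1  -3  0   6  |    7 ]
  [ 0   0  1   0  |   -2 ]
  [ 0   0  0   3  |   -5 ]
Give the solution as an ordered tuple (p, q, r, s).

(5, -4, -2, -5/3)

Swap r1 and r2.
  [ 1  -3  0   6  |    7 ]
  [ 0  -1  0  15  |  -21 ]
  [ 0   0  1   0  |   -2 ]
  [ 0   0  0   3  |   -5 ]
Multiply r2 by -1.
  [ 1  -3  0    6  |   7 ]
  [ 0   1  0  -15  |  21 ]
  [ 0   0  1    0  |  -2 ]
  [ 0   0  0    3  |  -5 ]
Multiply r4 by 1/3.
  [ 1  -3  0    6  |     7 ]
  [ 0   1  0  -15  |    21 ]
  [ 0   0  1    0  |    -2 ]
  [ 0   0  0    1  |  -5/3 ]
Add 15 times r4 to r2.
  [ 1  -3  0  6  |     7 ]
  [ 0   1  0  0  |    -4 ]
  [ 0   0  1  0  |    -2 ]
  [ 0   0  0  1  |  -5/3 ]
Subtract 6 times r4 from r1.
  [ 1  -3  0  0  |    17 ]
  [ 0   1  0  0  |    -4 ]
  [ 0   0  1  0  |    -2 ]
  [ 0   0  0  1  |  -5/3 ]
Add 3 times r2 to r1.
  [ 1  0  0  0  |     5 ]
  [ 0  1  0  0  |    -4 ]
  [ 0  0  1  0  |    -2 ]
  [ 0  0  0  1  |  -5/3 ]
Reading off the last column: p = 5, q = -4, r = -2, s = -5/3.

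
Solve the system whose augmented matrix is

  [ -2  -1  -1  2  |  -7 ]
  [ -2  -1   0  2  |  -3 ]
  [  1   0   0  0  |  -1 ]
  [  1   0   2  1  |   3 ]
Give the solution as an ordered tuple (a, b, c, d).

Multiply R1 by -1/2.
  [  1  1/2  1/2  -1  |  7/2 ]
  [ -2   -1    0   2  |   -3 ]
  [  1    0    0   0  |   -1 ]
  [  1    0    2   1  |    3 ]
Add 2 times R1 to R2.
  [ 1  1/2  1/2  -1  |  7/2 ]
  [ 0    0    1   0  |    4 ]
  [ 1    0    0   0  |   -1 ]
  [ 1    0    2   1  |    3 ]
Subtract R1 from R3.
  [ 1   1/2   1/2  -1  |   7/2 ]
  [ 0     0     1   0  |     4 ]
  [ 0  -1/2  -1/2   1  |  -9/2 ]
  [ 1     0     2   1  |     3 ]
Subtract R1 from R4.
  [ 1   1/2   1/2  -1  |   7/2 ]
  [ 0     0     1   0  |     4 ]
  [ 0  -1/2  -1/2   1  |  -9/2 ]
  [ 0  -1/2   3/2   2  |  -1/2 ]
Swap R2 and R3.
  [ 1   1/2   1/2  -1  |   7/2 ]
  [ 0  -1/2  -1/2   1  |  -9/2 ]
  [ 0     0     1   0  |     4 ]
  [ 0  -1/2   3/2   2  |  -1/2 ]
Multiply R2 by -2.
  [ 1   1/2  1/2  -1  |   7/2 ]
  [ 0     1    1  -2  |     9 ]
  [ 0     0    1   0  |     4 ]
  [ 0  -1/2  3/2   2  |  -1/2 ]
Add 1/2 times R2 to R4.
  [ 1  1/2  1/2  -1  |  7/2 ]
  [ 0    1    1  -2  |    9 ]
  [ 0    0    1   0  |    4 ]
  [ 0    0    2   1  |    4 ]
Subtract 2 times R3 from R4.
  [ 1  1/2  1/2  -1  |  7/2 ]
  [ 0    1    1  -2  |    9 ]
  [ 0    0    1   0  |    4 ]
  [ 0    0    0   1  |   -4 ]
Add 2 times R4 to R2.
  [ 1  1/2  1/2  -1  |  7/2 ]
  [ 0    1    1   0  |    1 ]
  [ 0    0    1   0  |    4 ]
  [ 0    0    0   1  |   -4 ]
Add R4 to R1.
  [ 1  1/2  1/2  0  |  -1/2 ]
  [ 0    1    1  0  |     1 ]
  [ 0    0    1  0  |     4 ]
  [ 0    0    0  1  |    -4 ]
Subtract R3 from R2.
  [ 1  1/2  1/2  0  |  -1/2 ]
  [ 0    1    0  0  |    -3 ]
  [ 0    0    1  0  |     4 ]
  [ 0    0    0  1  |    -4 ]
Subtract 1/2 times R3 from R1.
  [ 1  1/2  0  0  |  -5/2 ]
  [ 0    1  0  0  |    -3 ]
  [ 0    0  1  0  |     4 ]
  [ 0    0  0  1  |    -4 ]
Subtract 1/2 times R2 from R1.
  [ 1  0  0  0  |  -1 ]
  [ 0  1  0  0  |  -3 ]
  [ 0  0  1  0  |   4 ]
  [ 0  0  0  1  |  -4 ]
Reading off the last column: a = -1, b = -3, c = 4, d = -4.

(-1, -3, 4, -4)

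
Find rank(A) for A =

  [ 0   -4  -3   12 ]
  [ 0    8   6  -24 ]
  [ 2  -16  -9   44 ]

rank = 2

Swap ρ1 and ρ3.
  [ 2  -16  -9   44 ]
  [ 0    8   6  -24 ]
  [ 0   -4  -3   12 ]
Multiply ρ1 by 1/2.
  [ 1  -8  -9/2   22 ]
  [ 0   8     6  -24 ]
  [ 0  -4    -3   12 ]
Multiply ρ2 by 1/8.
  [ 1  -8  -9/2  22 ]
  [ 0   1   3/4  -3 ]
  [ 0  -4    -3  12 ]
Add 4 times ρ2 to ρ3.
  [ 1  -8  -9/2  22 ]
  [ 0   1   3/4  -3 ]
  [ 0   0     0   0 ]
Add 8 times ρ2 to ρ1.
  [ 1  0  3/2  -2 ]
  [ 0  1  3/4  -3 ]
  [ 0  0    0   0 ]
The reduced form has 2 nonzero rows.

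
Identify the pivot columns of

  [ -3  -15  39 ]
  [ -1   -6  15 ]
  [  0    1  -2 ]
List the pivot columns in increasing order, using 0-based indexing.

R1 → -1/3·R1
  [  1   5  -13 ]
  [ -1  -6   15 ]
  [  0   1   -2 ]
R2 → R2 + R1
  [ 1   5  -13 ]
  [ 0  -1    2 ]
  [ 0   1   -2 ]
R2 → -1·R2
  [ 1  5  -13 ]
  [ 0  1   -2 ]
  [ 0  1   -2 ]
R3 → R3 − R2
  [ 1  5  -13 ]
  [ 0  1   -2 ]
  [ 0  0    0 ]
R1 → R1 − 5·R2
  [ 1  0  -3 ]
  [ 0  1  -2 ]
  [ 0  0   0 ]
Pivot columns are the columns containing a leading 1.

0, 1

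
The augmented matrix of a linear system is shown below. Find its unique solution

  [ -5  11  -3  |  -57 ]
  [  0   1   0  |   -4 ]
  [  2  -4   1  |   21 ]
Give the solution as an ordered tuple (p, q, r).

ρ1 := -1/5·ρ1
  [ 1  -11/5  3/5  |  57/5 ]
  [ 0      1    0  |    -4 ]
  [ 2     -4    1  |    21 ]
ρ3 := ρ3 − 2·ρ1
  [ 1  -11/5   3/5  |  57/5 ]
  [ 0      1     0  |    -4 ]
  [ 0    2/5  -1/5  |  -9/5 ]
ρ3 := ρ3 − 2/5·ρ2
  [ 1  -11/5   3/5  |  57/5 ]
  [ 0      1     0  |    -4 ]
  [ 0      0  -1/5  |  -1/5 ]
ρ3 := -5·ρ3
  [ 1  -11/5  3/5  |  57/5 ]
  [ 0      1    0  |    -4 ]
  [ 0      0    1  |     1 ]
ρ1 := ρ1 − 3/5·ρ3
  [ 1  -11/5  0  |  54/5 ]
  [ 0      1  0  |    -4 ]
  [ 0      0  1  |     1 ]
ρ1 := ρ1 + 11/5·ρ2
  [ 1  0  0  |   2 ]
  [ 0  1  0  |  -4 ]
  [ 0  0  1  |   1 ]
Reading off the last column: p = 2, q = -4, r = 1.

(2, -4, 1)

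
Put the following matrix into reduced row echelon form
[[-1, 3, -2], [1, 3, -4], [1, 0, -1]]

Multiply R1 by -1.
  [ 1  -3   2 ]
  [ 1   3  -4 ]
  [ 1   0  -1 ]
Subtract R1 from R2.
  [ 1  -3   2 ]
  [ 0   6  -6 ]
  [ 1   0  -1 ]
Subtract R1 from R3.
  [ 1  -3   2 ]
  [ 0   6  -6 ]
  [ 0   3  -3 ]
Multiply R2 by 1/6.
  [ 1  -3   2 ]
  [ 0   1  -1 ]
  [ 0   3  -3 ]
Subtract 3 times R2 from R3.
  [ 1  -3   2 ]
  [ 0   1  -1 ]
  [ 0   0   0 ]
Add 3 times R2 to R1.
  [ 1  0  -1 ]
  [ 0  1  -1 ]
  [ 0  0   0 ]

[[1, 0, -1], [0, 1, -1], [0, 0, 0]]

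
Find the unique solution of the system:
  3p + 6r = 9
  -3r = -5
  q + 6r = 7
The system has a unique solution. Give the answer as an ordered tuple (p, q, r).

(-1/3, -3, 5/3)

Form the augmented matrix and row-reduce:
  [ 3  0   6  |   9 ]
  [ 0  0  -3  |  -5 ]
  [ 0  1   6  |   7 ]
R1 ← 1/3·R1
  [ 1  0   2  |   3 ]
  [ 0  0  -3  |  -5 ]
  [ 0  1   6  |   7 ]
R2 <-> R3
  [ 1  0   2  |   3 ]
  [ 0  1   6  |   7 ]
  [ 0  0  -3  |  -5 ]
R3 ← -1/3·R3
  [ 1  0  2  |    3 ]
  [ 0  1  6  |    7 ]
  [ 0  0  1  |  5/3 ]
R2 ← R2 − 6·R3
  [ 1  0  2  |    3 ]
  [ 0  1  0  |   -3 ]
  [ 0  0  1  |  5/3 ]
R1 ← R1 − 2·R3
  [ 1  0  0  |  -1/3 ]
  [ 0  1  0  |    -3 ]
  [ 0  0  1  |   5/3 ]
Reading off the last column: p = -1/3, q = -3, r = 5/3.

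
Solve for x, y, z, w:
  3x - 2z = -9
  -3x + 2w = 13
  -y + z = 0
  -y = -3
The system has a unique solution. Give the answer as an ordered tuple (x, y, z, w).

Form the augmented matrix and row-reduce:
  [  3   0  -2  0  |  -9 ]
  [ -3   0   0  2  |  13 ]
  [  0  -1   1  0  |   0 ]
  [  0  -1   0  0  |  -3 ]
r1 → 1/3·r1
  [  1   0  -2/3  0  |  -3 ]
  [ -3   0     0  2  |  13 ]
  [  0  -1     1  0  |   0 ]
  [  0  -1     0  0  |  -3 ]
r2 → r2 + 3·r1
  [ 1   0  -2/3  0  |  -3 ]
  [ 0   0    -2  2  |   4 ]
  [ 0  -1     1  0  |   0 ]
  [ 0  -1     0  0  |  -3 ]
r2 <=> r3
  [ 1   0  -2/3  0  |  -3 ]
  [ 0  -1     1  0  |   0 ]
  [ 0   0    -2  2  |   4 ]
  [ 0  -1     0  0  |  -3 ]
r2 → -1·r2
  [ 1   0  -2/3  0  |  -3 ]
  [ 0   1    -1  0  |   0 ]
  [ 0   0    -2  2  |   4 ]
  [ 0  -1     0  0  |  -3 ]
r4 → r4 + r2
  [ 1  0  -2/3  0  |  -3 ]
  [ 0  1    -1  0  |   0 ]
  [ 0  0    -2  2  |   4 ]
  [ 0  0    -1  0  |  -3 ]
r3 → -1/2·r3
  [ 1  0  -2/3   0  |  -3 ]
  [ 0  1    -1   0  |   0 ]
  [ 0  0     1  -1  |  -2 ]
  [ 0  0    -1   0  |  -3 ]
r4 → r4 + r3
  [ 1  0  -2/3   0  |  -3 ]
  [ 0  1    -1   0  |   0 ]
  [ 0  0     1  -1  |  -2 ]
  [ 0  0     0  -1  |  -5 ]
r4 → -1·r4
  [ 1  0  -2/3   0  |  -3 ]
  [ 0  1    -1   0  |   0 ]
  [ 0  0     1  -1  |  -2 ]
  [ 0  0     0   1  |   5 ]
r3 → r3 + r4
  [ 1  0  -2/3  0  |  -3 ]
  [ 0  1    -1  0  |   0 ]
  [ 0  0     1  0  |   3 ]
  [ 0  0     0  1  |   5 ]
r2 → r2 + r3
  [ 1  0  -2/3  0  |  -3 ]
  [ 0  1     0  0  |   3 ]
  [ 0  0     1  0  |   3 ]
  [ 0  0     0  1  |   5 ]
r1 → r1 + 2/3·r3
  [ 1  0  0  0  |  -1 ]
  [ 0  1  0  0  |   3 ]
  [ 0  0  1  0  |   3 ]
  [ 0  0  0  1  |   5 ]
Reading off the last column: x = -1, y = 3, z = 3, w = 5.

(-1, 3, 3, 5)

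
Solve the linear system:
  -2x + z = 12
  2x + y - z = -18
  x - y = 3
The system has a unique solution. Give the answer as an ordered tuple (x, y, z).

(-3, -6, 6)

Form the augmented matrix and row-reduce:
  [ -2   0   1  |   12 ]
  [  2   1  -1  |  -18 ]
  [  1  -1   0  |    3 ]
R1 ← -1/2·R1
  [ 1   0  -1/2  |   -6 ]
  [ 2   1    -1  |  -18 ]
  [ 1  -1     0  |    3 ]
R2 ← R2 − 2·R1
  [ 1   0  -1/2  |  -6 ]
  [ 0   1     0  |  -6 ]
  [ 1  -1     0  |   3 ]
R3 ← R3 − R1
  [ 1   0  -1/2  |  -6 ]
  [ 0   1     0  |  -6 ]
  [ 0  -1   1/2  |   9 ]
R3 ← R3 + R2
  [ 1  0  -1/2  |  -6 ]
  [ 0  1     0  |  -6 ]
  [ 0  0   1/2  |   3 ]
R3 ← 2·R3
  [ 1  0  -1/2  |  -6 ]
  [ 0  1     0  |  -6 ]
  [ 0  0     1  |   6 ]
R1 ← R1 + 1/2·R3
  [ 1  0  0  |  -3 ]
  [ 0  1  0  |  -6 ]
  [ 0  0  1  |   6 ]
Reading off the last column: x = -3, y = -6, z = 6.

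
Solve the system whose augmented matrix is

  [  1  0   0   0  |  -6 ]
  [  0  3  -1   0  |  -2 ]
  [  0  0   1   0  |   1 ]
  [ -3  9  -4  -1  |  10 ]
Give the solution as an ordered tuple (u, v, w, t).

r4 := r4 + 3·r1
  [ 1  0   0   0  |  -6 ]
  [ 0  3  -1   0  |  -2 ]
  [ 0  0   1   0  |   1 ]
  [ 0  9  -4  -1  |  -8 ]
r2 := 1/3·r2
  [ 1  0     0   0  |    -6 ]
  [ 0  1  -1/3   0  |  -2/3 ]
  [ 0  0     1   0  |     1 ]
  [ 0  9    -4  -1  |    -8 ]
r4 := r4 − 9·r2
  [ 1  0     0   0  |    -6 ]
  [ 0  1  -1/3   0  |  -2/3 ]
  [ 0  0     1   0  |     1 ]
  [ 0  0    -1  -1  |    -2 ]
r4 := r4 + r3
  [ 1  0     0   0  |    -6 ]
  [ 0  1  -1/3   0  |  -2/3 ]
  [ 0  0     1   0  |     1 ]
  [ 0  0     0  -1  |    -1 ]
r4 := -1·r4
  [ 1  0     0  0  |    -6 ]
  [ 0  1  -1/3  0  |  -2/3 ]
  [ 0  0     1  0  |     1 ]
  [ 0  0     0  1  |     1 ]
r2 := r2 + 1/3·r3
  [ 1  0  0  0  |    -6 ]
  [ 0  1  0  0  |  -1/3 ]
  [ 0  0  1  0  |     1 ]
  [ 0  0  0  1  |     1 ]
Reading off the last column: u = -6, v = -1/3, w = 1, t = 1.

(-6, -1/3, 1, 1)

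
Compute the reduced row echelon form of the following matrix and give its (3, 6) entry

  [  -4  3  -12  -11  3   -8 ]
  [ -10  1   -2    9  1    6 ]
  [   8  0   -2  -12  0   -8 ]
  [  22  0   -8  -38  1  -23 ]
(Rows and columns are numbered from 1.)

0

Multiply r1 by -1/4.
  [   1  -3/4   3  11/4  -3/4    2 ]
  [ -10     1  -2     9     1    6 ]
  [   8     0  -2   -12     0   -8 ]
  [  22     0  -8   -38     1  -23 ]
Add 10 times r1 to r2.
  [  1   -3/4   3  11/4   -3/4    2 ]
  [  0  -13/2  28  73/2  -13/2   26 ]
  [  8      0  -2   -12      0   -8 ]
  [ 22      0  -8   -38      1  -23 ]
Subtract 8 times r1 from r3.
  [  1   -3/4    3  11/4   -3/4    2 ]
  [  0  -13/2   28  73/2  -13/2   26 ]
  [  0      6  -26   -34      6  -24 ]
  [ 22      0   -8   -38      1  -23 ]
Subtract 22 times r1 from r4.
  [ 1   -3/4    3    11/4   -3/4    2 ]
  [ 0  -13/2   28    73/2  -13/2   26 ]
  [ 0      6  -26     -34      6  -24 ]
  [ 0   33/2  -74  -197/2   35/2  -67 ]
Multiply r2 by -2/13.
  [ 1  -3/4       3    11/4  -3/4    2 ]
  [ 0     1  -56/13  -73/13     1   -4 ]
  [ 0     6     -26     -34     6  -24 ]
  [ 0  33/2     -74  -197/2  35/2  -67 ]
Subtract 6 times r2 from r3.
  [ 1  -3/4       3    11/4  -3/4    2 ]
  [ 0     1  -56/13  -73/13     1   -4 ]
  [ 0     0   -2/13   -4/13     0    0 ]
  [ 0  33/2     -74  -197/2  35/2  -67 ]
Subtract 33/2 times r2 from r4.
  [ 1  -3/4       3    11/4  -3/4   2 ]
  [ 0     1  -56/13  -73/13     1  -4 ]
  [ 0     0   -2/13   -4/13     0   0 ]
  [ 0     0  -38/13  -76/13     1  -1 ]
Multiply r3 by -13/2.
  [ 1  -3/4       3    11/4  -3/4   2 ]
  [ 0     1  -56/13  -73/13     1  -4 ]
  [ 0     0       1       2     0   0 ]
  [ 0     0  -38/13  -76/13     1  -1 ]
Add 38/13 times r3 to r4.
  [ 1  -3/4       3    11/4  -3/4   2 ]
  [ 0     1  -56/13  -73/13     1  -4 ]
  [ 0     0       1       2     0   0 ]
  [ 0     0       0       0     1  -1 ]
Subtract r4 from r2.
  [ 1  -3/4       3    11/4  -3/4   2 ]
  [ 0     1  -56/13  -73/13     0  -3 ]
  [ 0     0       1       2     0   0 ]
  [ 0     0       0       0     1  -1 ]
Add 3/4 times r4 to r1.
  [ 1  -3/4       3    11/4  0  5/4 ]
  [ 0     1  -56/13  -73/13  0   -3 ]
  [ 0     0       1       2  0    0 ]
  [ 0     0       0       0  1   -1 ]
Add 56/13 times r3 to r2.
  [ 1  -3/4  3  11/4  0  5/4 ]
  [ 0     1  0     3  0   -3 ]
  [ 0     0  1     2  0    0 ]
  [ 0     0  0     0  1   -1 ]
Subtract 3 times r3 from r1.
  [ 1  -3/4  0  -13/4  0  5/4 ]
  [ 0     1  0      3  0   -3 ]
  [ 0     0  1      2  0    0 ]
  [ 0     0  0      0  1   -1 ]
Add 3/4 times r2 to r1.
  [ 1  0  0  -1  0  -1 ]
  [ 0  1  0   3  0  -3 ]
  [ 0  0  1   2  0   0 ]
  [ 0  0  0   0  1  -1 ]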